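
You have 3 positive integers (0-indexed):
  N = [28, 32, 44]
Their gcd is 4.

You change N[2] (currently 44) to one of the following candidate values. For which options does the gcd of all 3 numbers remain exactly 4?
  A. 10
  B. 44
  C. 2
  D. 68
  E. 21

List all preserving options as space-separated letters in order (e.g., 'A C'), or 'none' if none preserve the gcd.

Answer: B D

Derivation:
Old gcd = 4; gcd of others (without N[2]) = 4
New gcd for candidate v: gcd(4, v). Preserves old gcd iff gcd(4, v) = 4.
  Option A: v=10, gcd(4,10)=2 -> changes
  Option B: v=44, gcd(4,44)=4 -> preserves
  Option C: v=2, gcd(4,2)=2 -> changes
  Option D: v=68, gcd(4,68)=4 -> preserves
  Option E: v=21, gcd(4,21)=1 -> changes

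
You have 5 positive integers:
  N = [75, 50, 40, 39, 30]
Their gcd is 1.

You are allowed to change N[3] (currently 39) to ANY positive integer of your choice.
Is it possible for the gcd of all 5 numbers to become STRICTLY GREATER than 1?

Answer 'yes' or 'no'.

Answer: yes

Derivation:
Current gcd = 1
gcd of all OTHER numbers (without N[3]=39): gcd([75, 50, 40, 30]) = 5
The new gcd after any change is gcd(5, new_value).
This can be at most 5.
Since 5 > old gcd 1, the gcd CAN increase (e.g., set N[3] = 5).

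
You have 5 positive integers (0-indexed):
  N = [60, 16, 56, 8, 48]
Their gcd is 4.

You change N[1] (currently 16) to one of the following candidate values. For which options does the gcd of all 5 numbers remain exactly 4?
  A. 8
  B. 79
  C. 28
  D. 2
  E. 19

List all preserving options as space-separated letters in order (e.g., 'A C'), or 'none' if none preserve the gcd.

Answer: A C

Derivation:
Old gcd = 4; gcd of others (without N[1]) = 4
New gcd for candidate v: gcd(4, v). Preserves old gcd iff gcd(4, v) = 4.
  Option A: v=8, gcd(4,8)=4 -> preserves
  Option B: v=79, gcd(4,79)=1 -> changes
  Option C: v=28, gcd(4,28)=4 -> preserves
  Option D: v=2, gcd(4,2)=2 -> changes
  Option E: v=19, gcd(4,19)=1 -> changes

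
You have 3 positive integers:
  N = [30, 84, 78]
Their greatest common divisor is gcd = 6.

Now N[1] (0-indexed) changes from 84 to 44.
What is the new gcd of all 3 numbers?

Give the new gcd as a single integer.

Answer: 2

Derivation:
Numbers: [30, 84, 78], gcd = 6
Change: index 1, 84 -> 44
gcd of the OTHER numbers (without index 1): gcd([30, 78]) = 6
New gcd = gcd(g_others, new_val) = gcd(6, 44) = 2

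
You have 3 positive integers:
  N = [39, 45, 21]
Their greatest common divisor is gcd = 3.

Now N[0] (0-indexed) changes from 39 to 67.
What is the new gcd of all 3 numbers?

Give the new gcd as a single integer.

Answer: 1

Derivation:
Numbers: [39, 45, 21], gcd = 3
Change: index 0, 39 -> 67
gcd of the OTHER numbers (without index 0): gcd([45, 21]) = 3
New gcd = gcd(g_others, new_val) = gcd(3, 67) = 1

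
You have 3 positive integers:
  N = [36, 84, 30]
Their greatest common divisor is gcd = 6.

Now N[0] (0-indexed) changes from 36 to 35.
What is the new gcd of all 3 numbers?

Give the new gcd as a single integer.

Answer: 1

Derivation:
Numbers: [36, 84, 30], gcd = 6
Change: index 0, 36 -> 35
gcd of the OTHER numbers (without index 0): gcd([84, 30]) = 6
New gcd = gcd(g_others, new_val) = gcd(6, 35) = 1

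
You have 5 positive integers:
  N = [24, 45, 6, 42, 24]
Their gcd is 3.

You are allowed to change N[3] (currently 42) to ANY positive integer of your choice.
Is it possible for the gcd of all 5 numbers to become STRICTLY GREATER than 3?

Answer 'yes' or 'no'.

Current gcd = 3
gcd of all OTHER numbers (without N[3]=42): gcd([24, 45, 6, 24]) = 3
The new gcd after any change is gcd(3, new_value).
This can be at most 3.
Since 3 = old gcd 3, the gcd can only stay the same or decrease.

Answer: no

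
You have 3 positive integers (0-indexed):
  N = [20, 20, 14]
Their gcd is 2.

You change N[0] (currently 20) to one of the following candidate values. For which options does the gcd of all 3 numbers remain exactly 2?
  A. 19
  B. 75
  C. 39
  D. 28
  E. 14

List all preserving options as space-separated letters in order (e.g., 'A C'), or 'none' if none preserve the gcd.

Old gcd = 2; gcd of others (without N[0]) = 2
New gcd for candidate v: gcd(2, v). Preserves old gcd iff gcd(2, v) = 2.
  Option A: v=19, gcd(2,19)=1 -> changes
  Option B: v=75, gcd(2,75)=1 -> changes
  Option C: v=39, gcd(2,39)=1 -> changes
  Option D: v=28, gcd(2,28)=2 -> preserves
  Option E: v=14, gcd(2,14)=2 -> preserves

Answer: D E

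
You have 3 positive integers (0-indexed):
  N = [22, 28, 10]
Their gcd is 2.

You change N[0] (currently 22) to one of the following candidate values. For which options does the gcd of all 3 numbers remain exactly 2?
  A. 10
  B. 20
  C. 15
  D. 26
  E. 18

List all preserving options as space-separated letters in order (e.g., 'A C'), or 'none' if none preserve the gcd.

Answer: A B D E

Derivation:
Old gcd = 2; gcd of others (without N[0]) = 2
New gcd for candidate v: gcd(2, v). Preserves old gcd iff gcd(2, v) = 2.
  Option A: v=10, gcd(2,10)=2 -> preserves
  Option B: v=20, gcd(2,20)=2 -> preserves
  Option C: v=15, gcd(2,15)=1 -> changes
  Option D: v=26, gcd(2,26)=2 -> preserves
  Option E: v=18, gcd(2,18)=2 -> preserves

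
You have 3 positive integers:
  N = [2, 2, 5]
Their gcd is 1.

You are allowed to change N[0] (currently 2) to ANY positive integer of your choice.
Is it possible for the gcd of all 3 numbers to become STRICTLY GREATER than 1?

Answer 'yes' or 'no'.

Current gcd = 1
gcd of all OTHER numbers (without N[0]=2): gcd([2, 5]) = 1
The new gcd after any change is gcd(1, new_value).
This can be at most 1.
Since 1 = old gcd 1, the gcd can only stay the same or decrease.

Answer: no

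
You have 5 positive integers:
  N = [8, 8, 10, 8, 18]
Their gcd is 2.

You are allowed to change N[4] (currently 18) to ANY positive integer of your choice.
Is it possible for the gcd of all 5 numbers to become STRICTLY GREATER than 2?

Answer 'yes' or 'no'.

Answer: no

Derivation:
Current gcd = 2
gcd of all OTHER numbers (without N[4]=18): gcd([8, 8, 10, 8]) = 2
The new gcd after any change is gcd(2, new_value).
This can be at most 2.
Since 2 = old gcd 2, the gcd can only stay the same or decrease.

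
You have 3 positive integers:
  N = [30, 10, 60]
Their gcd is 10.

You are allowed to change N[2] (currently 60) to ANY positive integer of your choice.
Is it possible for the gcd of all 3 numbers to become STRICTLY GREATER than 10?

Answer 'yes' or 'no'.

Current gcd = 10
gcd of all OTHER numbers (without N[2]=60): gcd([30, 10]) = 10
The new gcd after any change is gcd(10, new_value).
This can be at most 10.
Since 10 = old gcd 10, the gcd can only stay the same or decrease.

Answer: no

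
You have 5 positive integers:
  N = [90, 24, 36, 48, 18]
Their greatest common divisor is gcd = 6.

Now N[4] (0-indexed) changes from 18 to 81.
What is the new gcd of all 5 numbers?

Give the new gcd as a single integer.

Numbers: [90, 24, 36, 48, 18], gcd = 6
Change: index 4, 18 -> 81
gcd of the OTHER numbers (without index 4): gcd([90, 24, 36, 48]) = 6
New gcd = gcd(g_others, new_val) = gcd(6, 81) = 3

Answer: 3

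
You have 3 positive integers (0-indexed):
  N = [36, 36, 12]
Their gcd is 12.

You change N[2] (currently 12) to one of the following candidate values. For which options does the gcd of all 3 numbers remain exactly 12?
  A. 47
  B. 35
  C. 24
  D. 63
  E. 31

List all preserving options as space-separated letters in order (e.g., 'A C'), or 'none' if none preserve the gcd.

Old gcd = 12; gcd of others (without N[2]) = 36
New gcd for candidate v: gcd(36, v). Preserves old gcd iff gcd(36, v) = 12.
  Option A: v=47, gcd(36,47)=1 -> changes
  Option B: v=35, gcd(36,35)=1 -> changes
  Option C: v=24, gcd(36,24)=12 -> preserves
  Option D: v=63, gcd(36,63)=9 -> changes
  Option E: v=31, gcd(36,31)=1 -> changes

Answer: C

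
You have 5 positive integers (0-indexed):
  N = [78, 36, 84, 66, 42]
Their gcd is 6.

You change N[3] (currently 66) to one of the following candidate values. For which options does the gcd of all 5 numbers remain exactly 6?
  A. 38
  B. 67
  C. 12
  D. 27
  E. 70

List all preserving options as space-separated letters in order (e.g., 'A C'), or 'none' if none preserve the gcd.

Old gcd = 6; gcd of others (without N[3]) = 6
New gcd for candidate v: gcd(6, v). Preserves old gcd iff gcd(6, v) = 6.
  Option A: v=38, gcd(6,38)=2 -> changes
  Option B: v=67, gcd(6,67)=1 -> changes
  Option C: v=12, gcd(6,12)=6 -> preserves
  Option D: v=27, gcd(6,27)=3 -> changes
  Option E: v=70, gcd(6,70)=2 -> changes

Answer: C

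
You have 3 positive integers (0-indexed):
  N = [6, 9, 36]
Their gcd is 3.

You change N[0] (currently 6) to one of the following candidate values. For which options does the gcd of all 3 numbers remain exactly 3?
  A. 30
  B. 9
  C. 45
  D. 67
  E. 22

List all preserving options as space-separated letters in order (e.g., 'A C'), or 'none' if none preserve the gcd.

Old gcd = 3; gcd of others (without N[0]) = 9
New gcd for candidate v: gcd(9, v). Preserves old gcd iff gcd(9, v) = 3.
  Option A: v=30, gcd(9,30)=3 -> preserves
  Option B: v=9, gcd(9,9)=9 -> changes
  Option C: v=45, gcd(9,45)=9 -> changes
  Option D: v=67, gcd(9,67)=1 -> changes
  Option E: v=22, gcd(9,22)=1 -> changes

Answer: A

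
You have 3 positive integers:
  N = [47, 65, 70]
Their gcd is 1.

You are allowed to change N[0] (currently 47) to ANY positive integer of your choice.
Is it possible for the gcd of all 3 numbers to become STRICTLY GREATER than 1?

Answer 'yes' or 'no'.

Answer: yes

Derivation:
Current gcd = 1
gcd of all OTHER numbers (without N[0]=47): gcd([65, 70]) = 5
The new gcd after any change is gcd(5, new_value).
This can be at most 5.
Since 5 > old gcd 1, the gcd CAN increase (e.g., set N[0] = 5).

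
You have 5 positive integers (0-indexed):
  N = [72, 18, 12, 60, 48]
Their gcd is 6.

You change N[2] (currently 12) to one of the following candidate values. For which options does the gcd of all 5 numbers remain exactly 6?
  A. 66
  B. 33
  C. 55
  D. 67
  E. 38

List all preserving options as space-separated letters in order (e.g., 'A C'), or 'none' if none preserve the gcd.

Answer: A

Derivation:
Old gcd = 6; gcd of others (without N[2]) = 6
New gcd for candidate v: gcd(6, v). Preserves old gcd iff gcd(6, v) = 6.
  Option A: v=66, gcd(6,66)=6 -> preserves
  Option B: v=33, gcd(6,33)=3 -> changes
  Option C: v=55, gcd(6,55)=1 -> changes
  Option D: v=67, gcd(6,67)=1 -> changes
  Option E: v=38, gcd(6,38)=2 -> changes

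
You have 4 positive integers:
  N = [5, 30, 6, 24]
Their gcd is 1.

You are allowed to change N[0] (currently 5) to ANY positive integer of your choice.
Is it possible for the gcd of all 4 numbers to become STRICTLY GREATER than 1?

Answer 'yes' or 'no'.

Current gcd = 1
gcd of all OTHER numbers (without N[0]=5): gcd([30, 6, 24]) = 6
The new gcd after any change is gcd(6, new_value).
This can be at most 6.
Since 6 > old gcd 1, the gcd CAN increase (e.g., set N[0] = 6).

Answer: yes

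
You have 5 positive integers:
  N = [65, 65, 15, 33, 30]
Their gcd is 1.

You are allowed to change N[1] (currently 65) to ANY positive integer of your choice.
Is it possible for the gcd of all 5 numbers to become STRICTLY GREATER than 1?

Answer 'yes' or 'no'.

Answer: no

Derivation:
Current gcd = 1
gcd of all OTHER numbers (without N[1]=65): gcd([65, 15, 33, 30]) = 1
The new gcd after any change is gcd(1, new_value).
This can be at most 1.
Since 1 = old gcd 1, the gcd can only stay the same or decrease.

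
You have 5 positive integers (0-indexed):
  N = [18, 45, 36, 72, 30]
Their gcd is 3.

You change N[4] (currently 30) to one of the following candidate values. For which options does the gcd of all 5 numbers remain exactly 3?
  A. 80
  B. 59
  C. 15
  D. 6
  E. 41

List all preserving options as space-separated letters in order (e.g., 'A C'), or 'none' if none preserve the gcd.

Answer: C D

Derivation:
Old gcd = 3; gcd of others (without N[4]) = 9
New gcd for candidate v: gcd(9, v). Preserves old gcd iff gcd(9, v) = 3.
  Option A: v=80, gcd(9,80)=1 -> changes
  Option B: v=59, gcd(9,59)=1 -> changes
  Option C: v=15, gcd(9,15)=3 -> preserves
  Option D: v=6, gcd(9,6)=3 -> preserves
  Option E: v=41, gcd(9,41)=1 -> changes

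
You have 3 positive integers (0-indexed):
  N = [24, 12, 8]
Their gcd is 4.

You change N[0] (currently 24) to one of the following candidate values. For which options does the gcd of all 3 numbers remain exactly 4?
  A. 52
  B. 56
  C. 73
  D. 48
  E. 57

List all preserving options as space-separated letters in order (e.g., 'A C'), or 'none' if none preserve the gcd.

Old gcd = 4; gcd of others (without N[0]) = 4
New gcd for candidate v: gcd(4, v). Preserves old gcd iff gcd(4, v) = 4.
  Option A: v=52, gcd(4,52)=4 -> preserves
  Option B: v=56, gcd(4,56)=4 -> preserves
  Option C: v=73, gcd(4,73)=1 -> changes
  Option D: v=48, gcd(4,48)=4 -> preserves
  Option E: v=57, gcd(4,57)=1 -> changes

Answer: A B D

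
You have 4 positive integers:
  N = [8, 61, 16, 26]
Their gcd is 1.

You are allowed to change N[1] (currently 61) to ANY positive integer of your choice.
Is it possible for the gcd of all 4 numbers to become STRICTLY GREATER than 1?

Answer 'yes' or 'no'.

Answer: yes

Derivation:
Current gcd = 1
gcd of all OTHER numbers (without N[1]=61): gcd([8, 16, 26]) = 2
The new gcd after any change is gcd(2, new_value).
This can be at most 2.
Since 2 > old gcd 1, the gcd CAN increase (e.g., set N[1] = 2).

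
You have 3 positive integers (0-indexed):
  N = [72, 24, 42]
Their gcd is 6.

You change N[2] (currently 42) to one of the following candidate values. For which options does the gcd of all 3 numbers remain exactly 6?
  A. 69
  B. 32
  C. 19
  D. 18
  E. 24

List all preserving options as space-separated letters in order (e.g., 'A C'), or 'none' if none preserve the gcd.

Old gcd = 6; gcd of others (without N[2]) = 24
New gcd for candidate v: gcd(24, v). Preserves old gcd iff gcd(24, v) = 6.
  Option A: v=69, gcd(24,69)=3 -> changes
  Option B: v=32, gcd(24,32)=8 -> changes
  Option C: v=19, gcd(24,19)=1 -> changes
  Option D: v=18, gcd(24,18)=6 -> preserves
  Option E: v=24, gcd(24,24)=24 -> changes

Answer: D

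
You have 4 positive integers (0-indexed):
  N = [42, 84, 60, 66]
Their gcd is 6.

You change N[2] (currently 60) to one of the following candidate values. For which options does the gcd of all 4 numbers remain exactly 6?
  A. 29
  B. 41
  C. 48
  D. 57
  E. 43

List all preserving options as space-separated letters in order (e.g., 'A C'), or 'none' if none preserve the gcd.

Answer: C

Derivation:
Old gcd = 6; gcd of others (without N[2]) = 6
New gcd for candidate v: gcd(6, v). Preserves old gcd iff gcd(6, v) = 6.
  Option A: v=29, gcd(6,29)=1 -> changes
  Option B: v=41, gcd(6,41)=1 -> changes
  Option C: v=48, gcd(6,48)=6 -> preserves
  Option D: v=57, gcd(6,57)=3 -> changes
  Option E: v=43, gcd(6,43)=1 -> changes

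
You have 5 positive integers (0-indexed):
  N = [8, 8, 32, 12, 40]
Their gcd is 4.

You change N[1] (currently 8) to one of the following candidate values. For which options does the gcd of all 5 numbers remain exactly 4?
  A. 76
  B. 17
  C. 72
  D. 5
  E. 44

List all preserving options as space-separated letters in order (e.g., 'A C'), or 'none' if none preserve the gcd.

Old gcd = 4; gcd of others (without N[1]) = 4
New gcd for candidate v: gcd(4, v). Preserves old gcd iff gcd(4, v) = 4.
  Option A: v=76, gcd(4,76)=4 -> preserves
  Option B: v=17, gcd(4,17)=1 -> changes
  Option C: v=72, gcd(4,72)=4 -> preserves
  Option D: v=5, gcd(4,5)=1 -> changes
  Option E: v=44, gcd(4,44)=4 -> preserves

Answer: A C E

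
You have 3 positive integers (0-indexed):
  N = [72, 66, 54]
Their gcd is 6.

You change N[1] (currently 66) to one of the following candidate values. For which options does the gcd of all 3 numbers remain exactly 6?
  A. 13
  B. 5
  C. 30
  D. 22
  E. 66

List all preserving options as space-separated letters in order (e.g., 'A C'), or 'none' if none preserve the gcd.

Old gcd = 6; gcd of others (without N[1]) = 18
New gcd for candidate v: gcd(18, v). Preserves old gcd iff gcd(18, v) = 6.
  Option A: v=13, gcd(18,13)=1 -> changes
  Option B: v=5, gcd(18,5)=1 -> changes
  Option C: v=30, gcd(18,30)=6 -> preserves
  Option D: v=22, gcd(18,22)=2 -> changes
  Option E: v=66, gcd(18,66)=6 -> preserves

Answer: C E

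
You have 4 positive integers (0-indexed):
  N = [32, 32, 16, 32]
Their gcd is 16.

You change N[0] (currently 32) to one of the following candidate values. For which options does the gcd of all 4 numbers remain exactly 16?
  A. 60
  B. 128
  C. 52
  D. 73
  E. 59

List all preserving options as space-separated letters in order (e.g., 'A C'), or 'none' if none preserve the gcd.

Answer: B

Derivation:
Old gcd = 16; gcd of others (without N[0]) = 16
New gcd for candidate v: gcd(16, v). Preserves old gcd iff gcd(16, v) = 16.
  Option A: v=60, gcd(16,60)=4 -> changes
  Option B: v=128, gcd(16,128)=16 -> preserves
  Option C: v=52, gcd(16,52)=4 -> changes
  Option D: v=73, gcd(16,73)=1 -> changes
  Option E: v=59, gcd(16,59)=1 -> changes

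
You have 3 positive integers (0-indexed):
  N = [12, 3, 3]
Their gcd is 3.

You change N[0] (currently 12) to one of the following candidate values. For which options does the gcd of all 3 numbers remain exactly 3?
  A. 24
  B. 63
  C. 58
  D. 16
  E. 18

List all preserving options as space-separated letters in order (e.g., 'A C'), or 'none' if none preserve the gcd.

Old gcd = 3; gcd of others (without N[0]) = 3
New gcd for candidate v: gcd(3, v). Preserves old gcd iff gcd(3, v) = 3.
  Option A: v=24, gcd(3,24)=3 -> preserves
  Option B: v=63, gcd(3,63)=3 -> preserves
  Option C: v=58, gcd(3,58)=1 -> changes
  Option D: v=16, gcd(3,16)=1 -> changes
  Option E: v=18, gcd(3,18)=3 -> preserves

Answer: A B E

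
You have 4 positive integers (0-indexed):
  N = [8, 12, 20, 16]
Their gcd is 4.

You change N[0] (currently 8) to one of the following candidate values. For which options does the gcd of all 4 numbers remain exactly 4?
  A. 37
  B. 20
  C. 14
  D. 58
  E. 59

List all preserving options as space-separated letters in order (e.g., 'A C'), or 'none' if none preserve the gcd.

Answer: B

Derivation:
Old gcd = 4; gcd of others (without N[0]) = 4
New gcd for candidate v: gcd(4, v). Preserves old gcd iff gcd(4, v) = 4.
  Option A: v=37, gcd(4,37)=1 -> changes
  Option B: v=20, gcd(4,20)=4 -> preserves
  Option C: v=14, gcd(4,14)=2 -> changes
  Option D: v=58, gcd(4,58)=2 -> changes
  Option E: v=59, gcd(4,59)=1 -> changes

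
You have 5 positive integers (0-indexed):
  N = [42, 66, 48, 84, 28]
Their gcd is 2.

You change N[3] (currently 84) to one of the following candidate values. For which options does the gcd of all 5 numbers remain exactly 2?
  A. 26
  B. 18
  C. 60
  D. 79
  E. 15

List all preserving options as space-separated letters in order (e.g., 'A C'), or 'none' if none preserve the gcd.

Answer: A B C

Derivation:
Old gcd = 2; gcd of others (without N[3]) = 2
New gcd for candidate v: gcd(2, v). Preserves old gcd iff gcd(2, v) = 2.
  Option A: v=26, gcd(2,26)=2 -> preserves
  Option B: v=18, gcd(2,18)=2 -> preserves
  Option C: v=60, gcd(2,60)=2 -> preserves
  Option D: v=79, gcd(2,79)=1 -> changes
  Option E: v=15, gcd(2,15)=1 -> changes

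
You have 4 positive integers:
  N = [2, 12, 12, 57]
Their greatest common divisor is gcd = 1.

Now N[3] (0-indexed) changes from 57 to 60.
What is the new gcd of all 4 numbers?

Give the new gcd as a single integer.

Numbers: [2, 12, 12, 57], gcd = 1
Change: index 3, 57 -> 60
gcd of the OTHER numbers (without index 3): gcd([2, 12, 12]) = 2
New gcd = gcd(g_others, new_val) = gcd(2, 60) = 2

Answer: 2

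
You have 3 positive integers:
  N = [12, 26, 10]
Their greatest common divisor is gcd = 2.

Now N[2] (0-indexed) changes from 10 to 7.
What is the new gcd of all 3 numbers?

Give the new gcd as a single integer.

Numbers: [12, 26, 10], gcd = 2
Change: index 2, 10 -> 7
gcd of the OTHER numbers (without index 2): gcd([12, 26]) = 2
New gcd = gcd(g_others, new_val) = gcd(2, 7) = 1

Answer: 1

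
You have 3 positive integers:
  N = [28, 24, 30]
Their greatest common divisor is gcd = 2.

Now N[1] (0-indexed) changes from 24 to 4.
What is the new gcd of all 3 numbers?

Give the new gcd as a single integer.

Answer: 2

Derivation:
Numbers: [28, 24, 30], gcd = 2
Change: index 1, 24 -> 4
gcd of the OTHER numbers (without index 1): gcd([28, 30]) = 2
New gcd = gcd(g_others, new_val) = gcd(2, 4) = 2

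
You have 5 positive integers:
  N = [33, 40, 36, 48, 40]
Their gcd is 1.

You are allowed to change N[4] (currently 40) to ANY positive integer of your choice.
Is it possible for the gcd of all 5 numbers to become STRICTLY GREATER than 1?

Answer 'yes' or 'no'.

Current gcd = 1
gcd of all OTHER numbers (without N[4]=40): gcd([33, 40, 36, 48]) = 1
The new gcd after any change is gcd(1, new_value).
This can be at most 1.
Since 1 = old gcd 1, the gcd can only stay the same or decrease.

Answer: no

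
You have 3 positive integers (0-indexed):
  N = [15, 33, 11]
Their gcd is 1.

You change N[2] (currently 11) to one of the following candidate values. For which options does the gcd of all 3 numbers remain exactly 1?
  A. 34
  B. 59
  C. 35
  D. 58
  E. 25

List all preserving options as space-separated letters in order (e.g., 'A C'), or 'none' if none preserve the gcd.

Answer: A B C D E

Derivation:
Old gcd = 1; gcd of others (without N[2]) = 3
New gcd for candidate v: gcd(3, v). Preserves old gcd iff gcd(3, v) = 1.
  Option A: v=34, gcd(3,34)=1 -> preserves
  Option B: v=59, gcd(3,59)=1 -> preserves
  Option C: v=35, gcd(3,35)=1 -> preserves
  Option D: v=58, gcd(3,58)=1 -> preserves
  Option E: v=25, gcd(3,25)=1 -> preserves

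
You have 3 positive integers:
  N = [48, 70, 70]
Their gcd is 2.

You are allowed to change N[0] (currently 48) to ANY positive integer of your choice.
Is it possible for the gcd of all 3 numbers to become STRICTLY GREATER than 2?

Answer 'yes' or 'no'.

Answer: yes

Derivation:
Current gcd = 2
gcd of all OTHER numbers (without N[0]=48): gcd([70, 70]) = 70
The new gcd after any change is gcd(70, new_value).
This can be at most 70.
Since 70 > old gcd 2, the gcd CAN increase (e.g., set N[0] = 70).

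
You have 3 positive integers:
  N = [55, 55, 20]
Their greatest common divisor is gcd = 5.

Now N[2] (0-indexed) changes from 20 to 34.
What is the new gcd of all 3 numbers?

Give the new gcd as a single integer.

Numbers: [55, 55, 20], gcd = 5
Change: index 2, 20 -> 34
gcd of the OTHER numbers (without index 2): gcd([55, 55]) = 55
New gcd = gcd(g_others, new_val) = gcd(55, 34) = 1

Answer: 1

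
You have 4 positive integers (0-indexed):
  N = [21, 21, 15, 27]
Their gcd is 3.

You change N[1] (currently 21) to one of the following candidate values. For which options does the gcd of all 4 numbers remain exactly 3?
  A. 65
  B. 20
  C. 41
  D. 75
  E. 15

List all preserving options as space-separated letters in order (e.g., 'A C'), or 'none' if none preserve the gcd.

Answer: D E

Derivation:
Old gcd = 3; gcd of others (without N[1]) = 3
New gcd for candidate v: gcd(3, v). Preserves old gcd iff gcd(3, v) = 3.
  Option A: v=65, gcd(3,65)=1 -> changes
  Option B: v=20, gcd(3,20)=1 -> changes
  Option C: v=41, gcd(3,41)=1 -> changes
  Option D: v=75, gcd(3,75)=3 -> preserves
  Option E: v=15, gcd(3,15)=3 -> preserves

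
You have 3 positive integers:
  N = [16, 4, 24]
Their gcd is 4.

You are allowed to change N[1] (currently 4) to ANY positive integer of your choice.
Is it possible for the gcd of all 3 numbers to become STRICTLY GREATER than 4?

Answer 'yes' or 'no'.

Answer: yes

Derivation:
Current gcd = 4
gcd of all OTHER numbers (without N[1]=4): gcd([16, 24]) = 8
The new gcd after any change is gcd(8, new_value).
This can be at most 8.
Since 8 > old gcd 4, the gcd CAN increase (e.g., set N[1] = 8).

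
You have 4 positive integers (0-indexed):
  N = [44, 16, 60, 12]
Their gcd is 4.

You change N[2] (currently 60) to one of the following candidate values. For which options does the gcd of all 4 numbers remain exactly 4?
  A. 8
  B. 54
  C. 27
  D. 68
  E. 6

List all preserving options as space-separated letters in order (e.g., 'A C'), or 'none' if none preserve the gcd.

Old gcd = 4; gcd of others (without N[2]) = 4
New gcd for candidate v: gcd(4, v). Preserves old gcd iff gcd(4, v) = 4.
  Option A: v=8, gcd(4,8)=4 -> preserves
  Option B: v=54, gcd(4,54)=2 -> changes
  Option C: v=27, gcd(4,27)=1 -> changes
  Option D: v=68, gcd(4,68)=4 -> preserves
  Option E: v=6, gcd(4,6)=2 -> changes

Answer: A D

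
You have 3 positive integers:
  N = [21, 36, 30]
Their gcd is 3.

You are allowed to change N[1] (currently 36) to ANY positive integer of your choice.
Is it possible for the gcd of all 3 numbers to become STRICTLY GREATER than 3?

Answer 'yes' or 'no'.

Current gcd = 3
gcd of all OTHER numbers (without N[1]=36): gcd([21, 30]) = 3
The new gcd after any change is gcd(3, new_value).
This can be at most 3.
Since 3 = old gcd 3, the gcd can only stay the same or decrease.

Answer: no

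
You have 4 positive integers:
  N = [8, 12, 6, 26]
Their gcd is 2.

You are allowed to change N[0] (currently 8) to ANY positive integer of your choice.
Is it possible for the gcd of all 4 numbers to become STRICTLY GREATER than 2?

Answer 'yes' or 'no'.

Answer: no

Derivation:
Current gcd = 2
gcd of all OTHER numbers (without N[0]=8): gcd([12, 6, 26]) = 2
The new gcd after any change is gcd(2, new_value).
This can be at most 2.
Since 2 = old gcd 2, the gcd can only stay the same or decrease.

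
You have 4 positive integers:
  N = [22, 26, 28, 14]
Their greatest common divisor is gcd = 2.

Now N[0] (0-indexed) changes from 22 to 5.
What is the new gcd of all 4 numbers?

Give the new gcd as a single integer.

Answer: 1

Derivation:
Numbers: [22, 26, 28, 14], gcd = 2
Change: index 0, 22 -> 5
gcd of the OTHER numbers (without index 0): gcd([26, 28, 14]) = 2
New gcd = gcd(g_others, new_val) = gcd(2, 5) = 1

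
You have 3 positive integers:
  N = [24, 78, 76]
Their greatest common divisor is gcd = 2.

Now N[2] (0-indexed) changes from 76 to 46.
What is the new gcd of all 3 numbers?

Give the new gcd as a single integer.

Numbers: [24, 78, 76], gcd = 2
Change: index 2, 76 -> 46
gcd of the OTHER numbers (without index 2): gcd([24, 78]) = 6
New gcd = gcd(g_others, new_val) = gcd(6, 46) = 2

Answer: 2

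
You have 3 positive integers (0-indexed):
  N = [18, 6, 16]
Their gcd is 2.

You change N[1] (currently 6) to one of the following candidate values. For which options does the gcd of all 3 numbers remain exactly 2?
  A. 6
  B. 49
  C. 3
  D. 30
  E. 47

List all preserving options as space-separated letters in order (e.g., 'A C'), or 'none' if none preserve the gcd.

Old gcd = 2; gcd of others (without N[1]) = 2
New gcd for candidate v: gcd(2, v). Preserves old gcd iff gcd(2, v) = 2.
  Option A: v=6, gcd(2,6)=2 -> preserves
  Option B: v=49, gcd(2,49)=1 -> changes
  Option C: v=3, gcd(2,3)=1 -> changes
  Option D: v=30, gcd(2,30)=2 -> preserves
  Option E: v=47, gcd(2,47)=1 -> changes

Answer: A D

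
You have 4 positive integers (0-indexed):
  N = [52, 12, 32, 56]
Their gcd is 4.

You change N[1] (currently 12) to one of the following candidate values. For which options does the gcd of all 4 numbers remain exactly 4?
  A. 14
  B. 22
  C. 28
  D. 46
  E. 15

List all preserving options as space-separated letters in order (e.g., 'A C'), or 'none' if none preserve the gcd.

Answer: C

Derivation:
Old gcd = 4; gcd of others (without N[1]) = 4
New gcd for candidate v: gcd(4, v). Preserves old gcd iff gcd(4, v) = 4.
  Option A: v=14, gcd(4,14)=2 -> changes
  Option B: v=22, gcd(4,22)=2 -> changes
  Option C: v=28, gcd(4,28)=4 -> preserves
  Option D: v=46, gcd(4,46)=2 -> changes
  Option E: v=15, gcd(4,15)=1 -> changes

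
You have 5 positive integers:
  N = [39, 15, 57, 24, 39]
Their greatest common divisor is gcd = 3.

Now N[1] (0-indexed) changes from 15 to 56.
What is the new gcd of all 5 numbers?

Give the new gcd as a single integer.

Answer: 1

Derivation:
Numbers: [39, 15, 57, 24, 39], gcd = 3
Change: index 1, 15 -> 56
gcd of the OTHER numbers (without index 1): gcd([39, 57, 24, 39]) = 3
New gcd = gcd(g_others, new_val) = gcd(3, 56) = 1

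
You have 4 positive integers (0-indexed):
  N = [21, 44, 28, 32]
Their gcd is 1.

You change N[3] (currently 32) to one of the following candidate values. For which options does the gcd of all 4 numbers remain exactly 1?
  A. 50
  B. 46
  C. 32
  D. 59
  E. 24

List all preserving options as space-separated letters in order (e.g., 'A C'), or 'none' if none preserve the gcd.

Old gcd = 1; gcd of others (without N[3]) = 1
New gcd for candidate v: gcd(1, v). Preserves old gcd iff gcd(1, v) = 1.
  Option A: v=50, gcd(1,50)=1 -> preserves
  Option B: v=46, gcd(1,46)=1 -> preserves
  Option C: v=32, gcd(1,32)=1 -> preserves
  Option D: v=59, gcd(1,59)=1 -> preserves
  Option E: v=24, gcd(1,24)=1 -> preserves

Answer: A B C D E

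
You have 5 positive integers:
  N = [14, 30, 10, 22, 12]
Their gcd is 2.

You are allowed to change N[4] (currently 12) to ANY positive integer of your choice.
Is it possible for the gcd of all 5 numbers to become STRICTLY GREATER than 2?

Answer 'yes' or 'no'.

Current gcd = 2
gcd of all OTHER numbers (without N[4]=12): gcd([14, 30, 10, 22]) = 2
The new gcd after any change is gcd(2, new_value).
This can be at most 2.
Since 2 = old gcd 2, the gcd can only stay the same or decrease.

Answer: no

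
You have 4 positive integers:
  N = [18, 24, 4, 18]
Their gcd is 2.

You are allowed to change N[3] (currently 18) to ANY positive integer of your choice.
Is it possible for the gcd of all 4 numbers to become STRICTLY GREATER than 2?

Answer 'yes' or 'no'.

Answer: no

Derivation:
Current gcd = 2
gcd of all OTHER numbers (without N[3]=18): gcd([18, 24, 4]) = 2
The new gcd after any change is gcd(2, new_value).
This can be at most 2.
Since 2 = old gcd 2, the gcd can only stay the same or decrease.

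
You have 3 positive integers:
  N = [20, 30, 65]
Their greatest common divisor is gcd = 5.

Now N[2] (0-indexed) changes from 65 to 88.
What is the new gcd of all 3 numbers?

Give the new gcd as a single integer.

Answer: 2

Derivation:
Numbers: [20, 30, 65], gcd = 5
Change: index 2, 65 -> 88
gcd of the OTHER numbers (without index 2): gcd([20, 30]) = 10
New gcd = gcd(g_others, new_val) = gcd(10, 88) = 2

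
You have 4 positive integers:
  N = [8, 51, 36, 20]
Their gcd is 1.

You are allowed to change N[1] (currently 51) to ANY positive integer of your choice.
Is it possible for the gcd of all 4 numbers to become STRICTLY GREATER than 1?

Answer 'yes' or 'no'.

Answer: yes

Derivation:
Current gcd = 1
gcd of all OTHER numbers (without N[1]=51): gcd([8, 36, 20]) = 4
The new gcd after any change is gcd(4, new_value).
This can be at most 4.
Since 4 > old gcd 1, the gcd CAN increase (e.g., set N[1] = 4).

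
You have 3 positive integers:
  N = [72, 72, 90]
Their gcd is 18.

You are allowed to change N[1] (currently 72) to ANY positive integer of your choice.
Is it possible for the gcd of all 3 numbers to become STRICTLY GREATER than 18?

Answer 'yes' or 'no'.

Current gcd = 18
gcd of all OTHER numbers (without N[1]=72): gcd([72, 90]) = 18
The new gcd after any change is gcd(18, new_value).
This can be at most 18.
Since 18 = old gcd 18, the gcd can only stay the same or decrease.

Answer: no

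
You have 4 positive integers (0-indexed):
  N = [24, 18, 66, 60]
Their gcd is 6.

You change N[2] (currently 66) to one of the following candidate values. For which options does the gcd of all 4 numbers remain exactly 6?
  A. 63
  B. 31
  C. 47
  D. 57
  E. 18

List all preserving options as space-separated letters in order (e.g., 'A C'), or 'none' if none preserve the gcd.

Old gcd = 6; gcd of others (without N[2]) = 6
New gcd for candidate v: gcd(6, v). Preserves old gcd iff gcd(6, v) = 6.
  Option A: v=63, gcd(6,63)=3 -> changes
  Option B: v=31, gcd(6,31)=1 -> changes
  Option C: v=47, gcd(6,47)=1 -> changes
  Option D: v=57, gcd(6,57)=3 -> changes
  Option E: v=18, gcd(6,18)=6 -> preserves

Answer: E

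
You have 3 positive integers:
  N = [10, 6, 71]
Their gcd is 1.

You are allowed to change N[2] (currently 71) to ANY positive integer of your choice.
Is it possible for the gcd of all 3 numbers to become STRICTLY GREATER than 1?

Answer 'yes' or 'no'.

Answer: yes

Derivation:
Current gcd = 1
gcd of all OTHER numbers (without N[2]=71): gcd([10, 6]) = 2
The new gcd after any change is gcd(2, new_value).
This can be at most 2.
Since 2 > old gcd 1, the gcd CAN increase (e.g., set N[2] = 2).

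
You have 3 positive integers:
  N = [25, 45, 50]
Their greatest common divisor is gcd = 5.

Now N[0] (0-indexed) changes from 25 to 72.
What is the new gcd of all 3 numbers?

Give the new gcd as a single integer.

Answer: 1

Derivation:
Numbers: [25, 45, 50], gcd = 5
Change: index 0, 25 -> 72
gcd of the OTHER numbers (without index 0): gcd([45, 50]) = 5
New gcd = gcd(g_others, new_val) = gcd(5, 72) = 1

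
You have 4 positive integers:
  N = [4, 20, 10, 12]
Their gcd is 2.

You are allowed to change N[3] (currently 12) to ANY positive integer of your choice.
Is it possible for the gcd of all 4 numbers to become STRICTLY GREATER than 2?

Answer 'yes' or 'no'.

Current gcd = 2
gcd of all OTHER numbers (without N[3]=12): gcd([4, 20, 10]) = 2
The new gcd after any change is gcd(2, new_value).
This can be at most 2.
Since 2 = old gcd 2, the gcd can only stay the same or decrease.

Answer: no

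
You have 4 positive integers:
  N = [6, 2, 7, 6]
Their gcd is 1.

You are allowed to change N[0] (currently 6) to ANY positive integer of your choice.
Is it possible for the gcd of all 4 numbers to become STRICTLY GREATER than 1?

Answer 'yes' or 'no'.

Answer: no

Derivation:
Current gcd = 1
gcd of all OTHER numbers (without N[0]=6): gcd([2, 7, 6]) = 1
The new gcd after any change is gcd(1, new_value).
This can be at most 1.
Since 1 = old gcd 1, the gcd can only stay the same or decrease.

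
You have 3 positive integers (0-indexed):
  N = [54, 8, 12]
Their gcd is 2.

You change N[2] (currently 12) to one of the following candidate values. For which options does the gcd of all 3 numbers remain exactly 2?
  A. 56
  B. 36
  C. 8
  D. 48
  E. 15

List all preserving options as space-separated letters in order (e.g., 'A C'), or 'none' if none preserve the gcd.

Old gcd = 2; gcd of others (without N[2]) = 2
New gcd for candidate v: gcd(2, v). Preserves old gcd iff gcd(2, v) = 2.
  Option A: v=56, gcd(2,56)=2 -> preserves
  Option B: v=36, gcd(2,36)=2 -> preserves
  Option C: v=8, gcd(2,8)=2 -> preserves
  Option D: v=48, gcd(2,48)=2 -> preserves
  Option E: v=15, gcd(2,15)=1 -> changes

Answer: A B C D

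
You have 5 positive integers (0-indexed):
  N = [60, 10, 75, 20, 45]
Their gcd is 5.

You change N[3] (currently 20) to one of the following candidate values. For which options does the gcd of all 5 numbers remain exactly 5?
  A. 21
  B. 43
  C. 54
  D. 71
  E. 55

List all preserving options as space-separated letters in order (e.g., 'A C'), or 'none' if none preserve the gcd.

Old gcd = 5; gcd of others (without N[3]) = 5
New gcd for candidate v: gcd(5, v). Preserves old gcd iff gcd(5, v) = 5.
  Option A: v=21, gcd(5,21)=1 -> changes
  Option B: v=43, gcd(5,43)=1 -> changes
  Option C: v=54, gcd(5,54)=1 -> changes
  Option D: v=71, gcd(5,71)=1 -> changes
  Option E: v=55, gcd(5,55)=5 -> preserves

Answer: E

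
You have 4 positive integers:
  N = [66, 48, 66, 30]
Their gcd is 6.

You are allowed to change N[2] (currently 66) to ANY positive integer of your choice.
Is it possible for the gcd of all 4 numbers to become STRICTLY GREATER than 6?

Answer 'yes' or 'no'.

Current gcd = 6
gcd of all OTHER numbers (without N[2]=66): gcd([66, 48, 30]) = 6
The new gcd after any change is gcd(6, new_value).
This can be at most 6.
Since 6 = old gcd 6, the gcd can only stay the same or decrease.

Answer: no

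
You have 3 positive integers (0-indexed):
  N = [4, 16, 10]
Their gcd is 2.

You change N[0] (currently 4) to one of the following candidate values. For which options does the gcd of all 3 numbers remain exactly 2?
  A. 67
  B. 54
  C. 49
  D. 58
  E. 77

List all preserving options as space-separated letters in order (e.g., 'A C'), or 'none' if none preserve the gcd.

Old gcd = 2; gcd of others (without N[0]) = 2
New gcd for candidate v: gcd(2, v). Preserves old gcd iff gcd(2, v) = 2.
  Option A: v=67, gcd(2,67)=1 -> changes
  Option B: v=54, gcd(2,54)=2 -> preserves
  Option C: v=49, gcd(2,49)=1 -> changes
  Option D: v=58, gcd(2,58)=2 -> preserves
  Option E: v=77, gcd(2,77)=1 -> changes

Answer: B D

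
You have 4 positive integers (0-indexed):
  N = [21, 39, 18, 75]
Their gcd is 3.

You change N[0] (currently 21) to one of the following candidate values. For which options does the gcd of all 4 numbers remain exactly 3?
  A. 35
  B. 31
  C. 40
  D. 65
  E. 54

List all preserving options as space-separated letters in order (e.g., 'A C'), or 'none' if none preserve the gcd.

Answer: E

Derivation:
Old gcd = 3; gcd of others (without N[0]) = 3
New gcd for candidate v: gcd(3, v). Preserves old gcd iff gcd(3, v) = 3.
  Option A: v=35, gcd(3,35)=1 -> changes
  Option B: v=31, gcd(3,31)=1 -> changes
  Option C: v=40, gcd(3,40)=1 -> changes
  Option D: v=65, gcd(3,65)=1 -> changes
  Option E: v=54, gcd(3,54)=3 -> preserves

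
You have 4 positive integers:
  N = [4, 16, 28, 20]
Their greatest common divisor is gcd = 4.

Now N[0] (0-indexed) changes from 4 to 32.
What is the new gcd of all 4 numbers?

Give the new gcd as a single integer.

Numbers: [4, 16, 28, 20], gcd = 4
Change: index 0, 4 -> 32
gcd of the OTHER numbers (without index 0): gcd([16, 28, 20]) = 4
New gcd = gcd(g_others, new_val) = gcd(4, 32) = 4

Answer: 4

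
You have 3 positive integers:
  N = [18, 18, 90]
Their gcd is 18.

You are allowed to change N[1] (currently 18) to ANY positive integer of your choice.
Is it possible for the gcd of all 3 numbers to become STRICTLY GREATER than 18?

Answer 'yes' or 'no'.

Answer: no

Derivation:
Current gcd = 18
gcd of all OTHER numbers (without N[1]=18): gcd([18, 90]) = 18
The new gcd after any change is gcd(18, new_value).
This can be at most 18.
Since 18 = old gcd 18, the gcd can only stay the same or decrease.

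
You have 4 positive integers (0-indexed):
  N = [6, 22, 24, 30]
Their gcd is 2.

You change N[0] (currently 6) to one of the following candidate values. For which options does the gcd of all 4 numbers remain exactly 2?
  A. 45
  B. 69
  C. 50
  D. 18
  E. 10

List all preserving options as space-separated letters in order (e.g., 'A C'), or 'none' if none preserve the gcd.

Answer: C D E

Derivation:
Old gcd = 2; gcd of others (without N[0]) = 2
New gcd for candidate v: gcd(2, v). Preserves old gcd iff gcd(2, v) = 2.
  Option A: v=45, gcd(2,45)=1 -> changes
  Option B: v=69, gcd(2,69)=1 -> changes
  Option C: v=50, gcd(2,50)=2 -> preserves
  Option D: v=18, gcd(2,18)=2 -> preserves
  Option E: v=10, gcd(2,10)=2 -> preserves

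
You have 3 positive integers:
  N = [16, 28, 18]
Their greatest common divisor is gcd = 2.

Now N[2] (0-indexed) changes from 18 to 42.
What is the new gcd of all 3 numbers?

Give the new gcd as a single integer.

Numbers: [16, 28, 18], gcd = 2
Change: index 2, 18 -> 42
gcd of the OTHER numbers (without index 2): gcd([16, 28]) = 4
New gcd = gcd(g_others, new_val) = gcd(4, 42) = 2

Answer: 2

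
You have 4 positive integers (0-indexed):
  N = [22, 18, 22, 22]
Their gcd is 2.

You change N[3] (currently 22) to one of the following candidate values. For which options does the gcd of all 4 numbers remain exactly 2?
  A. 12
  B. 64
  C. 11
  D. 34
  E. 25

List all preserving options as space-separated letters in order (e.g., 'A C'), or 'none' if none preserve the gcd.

Old gcd = 2; gcd of others (without N[3]) = 2
New gcd for candidate v: gcd(2, v). Preserves old gcd iff gcd(2, v) = 2.
  Option A: v=12, gcd(2,12)=2 -> preserves
  Option B: v=64, gcd(2,64)=2 -> preserves
  Option C: v=11, gcd(2,11)=1 -> changes
  Option D: v=34, gcd(2,34)=2 -> preserves
  Option E: v=25, gcd(2,25)=1 -> changes

Answer: A B D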